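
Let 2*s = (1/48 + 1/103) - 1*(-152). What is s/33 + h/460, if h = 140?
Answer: 19571825/7504992 ≈ 2.6078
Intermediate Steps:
s = 751639/9888 (s = ((1/48 + 1/103) - 1*(-152))/2 = ((1*(1/48) + 1*(1/103)) + 152)/2 = ((1/48 + 1/103) + 152)/2 = (151/4944 + 152)/2 = (1/2)*(751639/4944) = 751639/9888 ≈ 76.015)
s/33 + h/460 = (751639/9888)/33 + 140/460 = (751639/9888)*(1/33) + 140*(1/460) = 751639/326304 + 7/23 = 19571825/7504992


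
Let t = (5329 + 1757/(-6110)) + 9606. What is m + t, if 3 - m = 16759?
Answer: -11128067/6110 ≈ -1821.3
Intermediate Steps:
m = -16756 (m = 3 - 1*16759 = 3 - 16759 = -16756)
t = 91251093/6110 (t = (5329 + 1757*(-1/6110)) + 9606 = (5329 - 1757/6110) + 9606 = 32558433/6110 + 9606 = 91251093/6110 ≈ 14935.)
m + t = -16756 + 91251093/6110 = -11128067/6110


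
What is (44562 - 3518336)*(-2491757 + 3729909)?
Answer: -4301060225648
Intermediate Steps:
(44562 - 3518336)*(-2491757 + 3729909) = -3473774*1238152 = -4301060225648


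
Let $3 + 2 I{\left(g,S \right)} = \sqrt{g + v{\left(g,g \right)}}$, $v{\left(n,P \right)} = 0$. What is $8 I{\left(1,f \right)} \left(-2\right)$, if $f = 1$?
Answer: $16$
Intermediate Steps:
$I{\left(g,S \right)} = - \frac{3}{2} + \frac{\sqrt{g}}{2}$ ($I{\left(g,S \right)} = - \frac{3}{2} + \frac{\sqrt{g + 0}}{2} = - \frac{3}{2} + \frac{\sqrt{g}}{2}$)
$8 I{\left(1,f \right)} \left(-2\right) = 8 \left(- \frac{3}{2} + \frac{\sqrt{1}}{2}\right) \left(-2\right) = 8 \left(- \frac{3}{2} + \frac{1}{2} \cdot 1\right) \left(-2\right) = 8 \left(- \frac{3}{2} + \frac{1}{2}\right) \left(-2\right) = 8 \left(-1\right) \left(-2\right) = \left(-8\right) \left(-2\right) = 16$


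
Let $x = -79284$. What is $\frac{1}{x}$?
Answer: $- \frac{1}{79284} \approx -1.2613 \cdot 10^{-5}$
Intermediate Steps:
$\frac{1}{x} = \frac{1}{-79284} = - \frac{1}{79284}$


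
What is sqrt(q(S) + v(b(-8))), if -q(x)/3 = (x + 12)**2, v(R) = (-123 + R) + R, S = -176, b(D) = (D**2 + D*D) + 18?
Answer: I*sqrt(80519) ≈ 283.76*I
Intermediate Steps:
b(D) = 18 + 2*D**2 (b(D) = (D**2 + D**2) + 18 = 2*D**2 + 18 = 18 + 2*D**2)
v(R) = -123 + 2*R
q(x) = -3*(12 + x)**2 (q(x) = -3*(x + 12)**2 = -3*(12 + x)**2)
sqrt(q(S) + v(b(-8))) = sqrt(-3*(12 - 176)**2 + (-123 + 2*(18 + 2*(-8)**2))) = sqrt(-3*(-164)**2 + (-123 + 2*(18 + 2*64))) = sqrt(-3*26896 + (-123 + 2*(18 + 128))) = sqrt(-80688 + (-123 + 2*146)) = sqrt(-80688 + (-123 + 292)) = sqrt(-80688 + 169) = sqrt(-80519) = I*sqrt(80519)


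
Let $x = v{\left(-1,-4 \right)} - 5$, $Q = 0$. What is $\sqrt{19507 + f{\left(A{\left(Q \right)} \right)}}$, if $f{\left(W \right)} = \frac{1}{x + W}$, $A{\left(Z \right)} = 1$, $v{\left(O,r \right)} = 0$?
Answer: $\frac{\sqrt{78027}}{2} \approx 139.67$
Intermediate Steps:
$x = -5$ ($x = 0 - 5 = -5$)
$f{\left(W \right)} = \frac{1}{-5 + W}$
$\sqrt{19507 + f{\left(A{\left(Q \right)} \right)}} = \sqrt{19507 + \frac{1}{-5 + 1}} = \sqrt{19507 + \frac{1}{-4}} = \sqrt{19507 - \frac{1}{4}} = \sqrt{\frac{78027}{4}} = \frac{\sqrt{78027}}{2}$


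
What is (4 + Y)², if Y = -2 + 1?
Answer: 9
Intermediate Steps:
Y = -1
(4 + Y)² = (4 - 1)² = 3² = 9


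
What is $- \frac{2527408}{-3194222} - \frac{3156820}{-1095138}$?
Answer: $\frac{3212861109086}{874528473159} \approx 3.6738$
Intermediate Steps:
$- \frac{2527408}{-3194222} - \frac{3156820}{-1095138} = \left(-2527408\right) \left(- \frac{1}{3194222}\right) - - \frac{1578410}{547569} = \frac{1263704}{1597111} + \frac{1578410}{547569} = \frac{3212861109086}{874528473159}$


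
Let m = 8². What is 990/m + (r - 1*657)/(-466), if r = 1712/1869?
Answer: 235180651/13935264 ≈ 16.877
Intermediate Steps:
r = 1712/1869 (r = 1712*(1/1869) = 1712/1869 ≈ 0.91600)
m = 64
990/m + (r - 1*657)/(-466) = 990/64 + (1712/1869 - 1*657)/(-466) = 990*(1/64) + (1712/1869 - 657)*(-1/466) = 495/32 - 1226221/1869*(-1/466) = 495/32 + 1226221/870954 = 235180651/13935264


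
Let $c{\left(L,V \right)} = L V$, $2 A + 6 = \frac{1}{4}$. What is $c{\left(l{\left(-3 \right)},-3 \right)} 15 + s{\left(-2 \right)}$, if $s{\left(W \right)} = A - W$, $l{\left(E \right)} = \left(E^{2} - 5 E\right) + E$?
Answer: $- \frac{7567}{8} \approx -945.88$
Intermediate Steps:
$A = - \frac{23}{8}$ ($A = -3 + \frac{1}{2 \cdot 4} = -3 + \frac{1}{2} \cdot \frac{1}{4} = -3 + \frac{1}{8} = - \frac{23}{8} \approx -2.875$)
$l{\left(E \right)} = E^{2} - 4 E$
$s{\left(W \right)} = - \frac{23}{8} - W$
$c{\left(l{\left(-3 \right)},-3 \right)} 15 + s{\left(-2 \right)} = - 3 \left(-4 - 3\right) \left(-3\right) 15 - \frac{7}{8} = \left(-3\right) \left(-7\right) \left(-3\right) 15 + \left(- \frac{23}{8} + 2\right) = 21 \left(-3\right) 15 - \frac{7}{8} = \left(-63\right) 15 - \frac{7}{8} = -945 - \frac{7}{8} = - \frac{7567}{8}$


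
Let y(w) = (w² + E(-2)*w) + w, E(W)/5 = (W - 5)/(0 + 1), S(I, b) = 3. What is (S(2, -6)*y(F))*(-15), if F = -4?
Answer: -6840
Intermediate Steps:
E(W) = -25 + 5*W (E(W) = 5*((W - 5)/(0 + 1)) = 5*((-5 + W)/1) = 5*((-5 + W)*1) = 5*(-5 + W) = -25 + 5*W)
y(w) = w² - 34*w (y(w) = (w² + (-25 + 5*(-2))*w) + w = (w² + (-25 - 10)*w) + w = (w² - 35*w) + w = w² - 34*w)
(S(2, -6)*y(F))*(-15) = (3*(-4*(-34 - 4)))*(-15) = (3*(-4*(-38)))*(-15) = (3*152)*(-15) = 456*(-15) = -6840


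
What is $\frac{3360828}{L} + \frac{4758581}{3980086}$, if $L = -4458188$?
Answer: $\frac{1959566060005}{4435992911042} \approx 0.44174$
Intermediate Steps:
$\frac{3360828}{L} + \frac{4758581}{3980086} = \frac{3360828}{-4458188} + \frac{4758581}{3980086} = 3360828 \left(- \frac{1}{4458188}\right) + 4758581 \cdot \frac{1}{3980086} = - \frac{840207}{1114547} + \frac{4758581}{3980086} = \frac{1959566060005}{4435992911042}$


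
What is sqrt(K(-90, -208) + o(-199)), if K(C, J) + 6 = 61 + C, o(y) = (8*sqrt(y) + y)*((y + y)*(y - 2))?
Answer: sqrt(-15919637 + 639984*I*sqrt(199)) ≈ 1091.3 + 4136.5*I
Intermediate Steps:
o(y) = 2*y*(-2 + y)*(y + 8*sqrt(y)) (o(y) = (y + 8*sqrt(y))*((2*y)*(-2 + y)) = (y + 8*sqrt(y))*(2*y*(-2 + y)) = 2*y*(-2 + y)*(y + 8*sqrt(y)))
K(C, J) = 55 + C (K(C, J) = -6 + (61 + C) = 55 + C)
sqrt(K(-90, -208) + o(-199)) = sqrt((55 - 90) + (-(-6368)*I*sqrt(199) - 4*(-199)**2 + 2*(-199)**3 + 16*(-199)**(5/2))) = sqrt(-35 + (-(-6368)*I*sqrt(199) - 4*39601 + 2*(-7880599) + 16*(39601*I*sqrt(199)))) = sqrt(-35 + (6368*I*sqrt(199) - 158404 - 15761198 + 633616*I*sqrt(199))) = sqrt(-35 + (-15919602 + 639984*I*sqrt(199))) = sqrt(-15919637 + 639984*I*sqrt(199))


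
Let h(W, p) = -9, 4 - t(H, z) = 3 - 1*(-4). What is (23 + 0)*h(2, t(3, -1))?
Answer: -207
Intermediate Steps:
t(H, z) = -3 (t(H, z) = 4 - (3 - 1*(-4)) = 4 - (3 + 4) = 4 - 1*7 = 4 - 7 = -3)
(23 + 0)*h(2, t(3, -1)) = (23 + 0)*(-9) = 23*(-9) = -207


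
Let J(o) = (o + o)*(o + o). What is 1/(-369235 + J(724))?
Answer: 1/1727469 ≈ 5.7888e-7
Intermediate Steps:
J(o) = 4*o² (J(o) = (2*o)*(2*o) = 4*o²)
1/(-369235 + J(724)) = 1/(-369235 + 4*724²) = 1/(-369235 + 4*524176) = 1/(-369235 + 2096704) = 1/1727469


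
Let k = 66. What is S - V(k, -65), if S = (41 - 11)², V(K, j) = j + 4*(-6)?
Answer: 989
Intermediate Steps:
V(K, j) = -24 + j (V(K, j) = j - 24 = -24 + j)
S = 900 (S = 30² = 900)
S - V(k, -65) = 900 - (-24 - 65) = 900 - 1*(-89) = 900 + 89 = 989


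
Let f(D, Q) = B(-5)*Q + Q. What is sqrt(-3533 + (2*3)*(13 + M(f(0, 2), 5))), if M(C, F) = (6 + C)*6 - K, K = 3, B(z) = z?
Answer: I*sqrt(3545) ≈ 59.54*I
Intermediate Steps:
f(D, Q) = -4*Q (f(D, Q) = -5*Q + Q = -4*Q)
M(C, F) = 33 + 6*C (M(C, F) = (6 + C)*6 - 1*3 = (36 + 6*C) - 3 = 33 + 6*C)
sqrt(-3533 + (2*3)*(13 + M(f(0, 2), 5))) = sqrt(-3533 + (2*3)*(13 + (33 + 6*(-4*2)))) = sqrt(-3533 + 6*(13 + (33 + 6*(-8)))) = sqrt(-3533 + 6*(13 + (33 - 48))) = sqrt(-3533 + 6*(13 - 15)) = sqrt(-3533 + 6*(-2)) = sqrt(-3533 - 12) = sqrt(-3545) = I*sqrt(3545)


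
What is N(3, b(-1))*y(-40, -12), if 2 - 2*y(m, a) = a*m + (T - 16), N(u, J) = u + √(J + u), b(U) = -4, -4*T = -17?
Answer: -5595/8 - 1865*I/8 ≈ -699.38 - 233.13*I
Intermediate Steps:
T = 17/4 (T = -¼*(-17) = 17/4 ≈ 4.2500)
y(m, a) = 55/8 - a*m/2 (y(m, a) = 1 - (a*m + (17/4 - 16))/2 = 1 - (a*m - 47/4)/2 = 1 - (-47/4 + a*m)/2 = 1 + (47/8 - a*m/2) = 55/8 - a*m/2)
N(3, b(-1))*y(-40, -12) = (3 + √(-4 + 3))*(55/8 - ½*(-12)*(-40)) = (3 + √(-1))*(55/8 - 240) = (3 + I)*(-1865/8) = -5595/8 - 1865*I/8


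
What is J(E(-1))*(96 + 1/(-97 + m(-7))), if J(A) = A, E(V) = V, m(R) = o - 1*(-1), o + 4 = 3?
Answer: -9311/97 ≈ -95.990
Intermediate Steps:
o = -1 (o = -4 + 3 = -1)
m(R) = 0 (m(R) = -1 - 1*(-1) = -1 + 1 = 0)
J(E(-1))*(96 + 1/(-97 + m(-7))) = -(96 + 1/(-97 + 0)) = -(96 + 1/(-97)) = -(96 - 1/97) = -1*9311/97 = -9311/97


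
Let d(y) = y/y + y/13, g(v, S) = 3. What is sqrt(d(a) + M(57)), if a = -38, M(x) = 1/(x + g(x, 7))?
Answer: I*sqrt(289965)/390 ≈ 1.3807*I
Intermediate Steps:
M(x) = 1/(3 + x) (M(x) = 1/(x + 3) = 1/(3 + x))
d(y) = 1 + y/13 (d(y) = 1 + y*(1/13) = 1 + y/13)
sqrt(d(a) + M(57)) = sqrt((1 + (1/13)*(-38)) + 1/(3 + 57)) = sqrt((1 - 38/13) + 1/60) = sqrt(-25/13 + 1/60) = sqrt(-1487/780) = I*sqrt(289965)/390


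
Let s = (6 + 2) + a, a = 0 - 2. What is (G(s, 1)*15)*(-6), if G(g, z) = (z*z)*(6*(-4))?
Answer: 2160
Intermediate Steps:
a = -2
s = 6 (s = (6 + 2) - 2 = 8 - 2 = 6)
G(g, z) = -24*z² (G(g, z) = z²*(-24) = -24*z²)
(G(s, 1)*15)*(-6) = (-24*1²*15)*(-6) = (-24*1*15)*(-6) = -24*15*(-6) = -360*(-6) = 2160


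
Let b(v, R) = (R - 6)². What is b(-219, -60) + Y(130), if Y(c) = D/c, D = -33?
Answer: 566247/130 ≈ 4355.8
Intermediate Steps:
Y(c) = -33/c
b(v, R) = (-6 + R)²
b(-219, -60) + Y(130) = (-6 - 60)² - 33/130 = (-66)² - 33*1/130 = 4356 - 33/130 = 566247/130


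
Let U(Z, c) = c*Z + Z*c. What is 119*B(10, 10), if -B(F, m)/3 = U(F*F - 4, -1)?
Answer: 68544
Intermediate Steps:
U(Z, c) = 2*Z*c (U(Z, c) = Z*c + Z*c = 2*Z*c)
B(F, m) = -24 + 6*F² (B(F, m) = -6*(F*F - 4)*(-1) = -6*(F² - 4)*(-1) = -6*(-4 + F²)*(-1) = -3*(8 - 2*F²) = -24 + 6*F²)
119*B(10, 10) = 119*(-24 + 6*10²) = 119*(-24 + 6*100) = 119*(-24 + 600) = 119*576 = 68544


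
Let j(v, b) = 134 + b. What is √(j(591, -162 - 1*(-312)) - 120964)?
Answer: 2*I*√30170 ≈ 347.39*I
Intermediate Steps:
√(j(591, -162 - 1*(-312)) - 120964) = √((134 + (-162 - 1*(-312))) - 120964) = √((134 + (-162 + 312)) - 120964) = √((134 + 150) - 120964) = √(284 - 120964) = √(-120680) = 2*I*√30170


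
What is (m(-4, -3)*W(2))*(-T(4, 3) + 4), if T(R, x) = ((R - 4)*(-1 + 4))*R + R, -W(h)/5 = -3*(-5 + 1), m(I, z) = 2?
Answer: 0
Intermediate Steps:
W(h) = -60 (W(h) = -(-15)*(-5 + 1) = -(-15)*(-4) = -5*12 = -60)
T(R, x) = R + R*(-12 + 3*R) (T(R, x) = ((-4 + R)*3)*R + R = (-12 + 3*R)*R + R = R*(-12 + 3*R) + R = R + R*(-12 + 3*R))
(m(-4, -3)*W(2))*(-T(4, 3) + 4) = (2*(-60))*(-4*(-11 + 3*4) + 4) = -120*(-4*(-11 + 12) + 4) = -120*(-4 + 4) = -120*0 = 0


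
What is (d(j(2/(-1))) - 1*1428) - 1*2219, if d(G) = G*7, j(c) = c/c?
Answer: -3640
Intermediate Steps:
j(c) = 1
d(G) = 7*G
(d(j(2/(-1))) - 1*1428) - 1*2219 = (7*1 - 1*1428) - 1*2219 = (7 - 1428) - 2219 = -1421 - 2219 = -3640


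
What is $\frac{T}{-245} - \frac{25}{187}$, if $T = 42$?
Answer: $- \frac{1997}{6545} \approx -0.30512$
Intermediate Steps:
$\frac{T}{-245} - \frac{25}{187} = \frac{42}{-245} - \frac{25}{187} = 42 \left(- \frac{1}{245}\right) - \frac{25}{187} = - \frac{6}{35} - \frac{25}{187} = - \frac{1997}{6545}$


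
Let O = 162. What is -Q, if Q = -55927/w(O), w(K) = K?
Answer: 55927/162 ≈ 345.23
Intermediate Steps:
Q = -55927/162 ≈ -345.23
-Q = -1*(-55927/162) = 55927/162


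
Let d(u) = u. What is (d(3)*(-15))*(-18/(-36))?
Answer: -45/2 ≈ -22.500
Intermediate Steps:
(d(3)*(-15))*(-18/(-36)) = (3*(-15))*(-18/(-36)) = -(-810)*(-1)/36 = -45*1/2 = -45/2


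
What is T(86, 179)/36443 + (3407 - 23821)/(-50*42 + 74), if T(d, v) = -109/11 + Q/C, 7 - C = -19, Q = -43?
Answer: 106381128495/10558193074 ≈ 10.076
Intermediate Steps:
C = 26 (C = 7 - 1*(-19) = 7 + 19 = 26)
T(d, v) = -3307/286 (T(d, v) = -109/11 - 43/26 = -3307/286)
T(86, 179)/36443 + (3407 - 23821)/(-50*42 + 74) = -3307/286/36443 + (3407 - 23821)/(-50*42 + 74) = -3307/286*1/36443 - 20414/(-2100 + 74) = -3307/10422698 - 20414/(-2026) = -3307/10422698 - 20414*(-1/2026) = -3307/10422698 + 10207/1013 = 106381128495/10558193074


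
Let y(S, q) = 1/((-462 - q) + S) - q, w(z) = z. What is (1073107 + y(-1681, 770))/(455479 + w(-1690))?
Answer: 3123717680/1321887357 ≈ 2.3631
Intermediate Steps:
y(S, q) = 1/(-462 + S - q) - q
(1073107 + y(-1681, 770))/(455479 + w(-1690)) = (1073107 + (-1 - 1*770**2 - 462*770 - 1681*770)/(462 + 770 - 1*(-1681)))/(455479 - 1690) = (1073107 + (-1 - 1*592900 - 355740 - 1294370)/(462 + 770 + 1681))/453789 = (1073107 + (-1 - 592900 - 355740 - 1294370)/2913)*(1/453789) = (1073107 + (1/2913)*(-2243011))*(1/453789) = (1073107 - 2243011/2913)*(1/453789) = (3123717680/2913)*(1/453789) = 3123717680/1321887357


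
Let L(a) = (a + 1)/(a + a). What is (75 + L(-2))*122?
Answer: 18361/2 ≈ 9180.5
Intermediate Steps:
L(a) = (1 + a)/(2*a) (L(a) = (1 + a)/((2*a)) = (1 + a)*(1/(2*a)) = (1 + a)/(2*a))
(75 + L(-2))*122 = (75 + (1/2)*(1 - 2)/(-2))*122 = (75 + (1/2)*(-1/2)*(-1))*122 = (75 + 1/4)*122 = (301/4)*122 = 18361/2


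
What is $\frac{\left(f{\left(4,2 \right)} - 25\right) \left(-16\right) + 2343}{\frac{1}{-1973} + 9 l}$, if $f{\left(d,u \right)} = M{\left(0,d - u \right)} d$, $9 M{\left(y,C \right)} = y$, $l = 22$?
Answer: $\frac{5411939}{390653} \approx 13.854$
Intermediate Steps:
$M{\left(y,C \right)} = \frac{y}{9}$
$f{\left(d,u \right)} = 0$ ($f{\left(d,u \right)} = \frac{1}{9} \cdot 0 d = 0 d = 0$)
$\frac{\left(f{\left(4,2 \right)} - 25\right) \left(-16\right) + 2343}{\frac{1}{-1973} + 9 l} = \frac{\left(0 - 25\right) \left(-16\right) + 2343}{\frac{1}{-1973} + 9 \cdot 22} = \frac{\left(-25\right) \left(-16\right) + 2343}{- \frac{1}{1973} + 198} = \frac{400 + 2343}{\frac{390653}{1973}} = 2743 \cdot \frac{1973}{390653} = \frac{5411939}{390653}$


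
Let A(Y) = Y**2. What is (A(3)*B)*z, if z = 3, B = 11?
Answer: 297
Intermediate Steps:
(A(3)*B)*z = (3**2*11)*3 = (9*11)*3 = 99*3 = 297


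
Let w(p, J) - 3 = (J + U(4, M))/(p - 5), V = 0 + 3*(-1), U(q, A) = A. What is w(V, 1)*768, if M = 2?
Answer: 2016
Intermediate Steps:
V = -3 (V = 0 - 3 = -3)
w(p, J) = 3 + (2 + J)/(-5 + p) (w(p, J) = 3 + (J + 2)/(p - 5) = 3 + (2 + J)/(-5 + p))
w(V, 1)*768 = ((-13 + 1 + 3*(-3))/(-5 - 3))*768 = ((-13 + 1 - 9)/(-8))*768 = -⅛*(-21)*768 = (21/8)*768 = 2016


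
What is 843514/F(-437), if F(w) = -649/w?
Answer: 368615618/649 ≈ 5.6798e+5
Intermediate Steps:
843514/F(-437) = 843514/((-649/(-437))) = 843514/((-649*(-1/437))) = 843514/(649/437) = 843514*(437/649) = 368615618/649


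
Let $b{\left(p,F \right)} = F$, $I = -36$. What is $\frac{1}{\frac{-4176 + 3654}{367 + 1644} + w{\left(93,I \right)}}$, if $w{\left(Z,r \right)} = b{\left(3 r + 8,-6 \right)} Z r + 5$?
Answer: $\frac{2011}{40406501} \approx 4.9769 \cdot 10^{-5}$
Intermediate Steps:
$w{\left(Z,r \right)} = 5 - 6 Z r$ ($w{\left(Z,r \right)} = - 6 Z r + 5 = 5 - 6 Z r$)
$\frac{1}{\frac{-4176 + 3654}{367 + 1644} + w{\left(93,I \right)}} = \frac{1}{\frac{-4176 + 3654}{367 + 1644} - \left(-5 + 558 \left(-36\right)\right)} = \frac{1}{- \frac{522}{2011} + \left(5 + 20088\right)} = \frac{1}{\left(-522\right) \frac{1}{2011} + 20093} = \frac{1}{- \frac{522}{2011} + 20093} = \frac{1}{\frac{40406501}{2011}} = \frac{2011}{40406501}$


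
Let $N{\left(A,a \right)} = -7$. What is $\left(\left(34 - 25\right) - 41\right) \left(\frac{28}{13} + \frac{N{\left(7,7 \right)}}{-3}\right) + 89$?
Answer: $- \frac{2129}{39} \approx -54.59$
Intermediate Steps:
$\left(\left(34 - 25\right) - 41\right) \left(\frac{28}{13} + \frac{N{\left(7,7 \right)}}{-3}\right) + 89 = \left(\left(34 - 25\right) - 41\right) \left(\frac{28}{13} - \frac{7}{-3}\right) + 89 = \left(9 - 41\right) \left(28 \cdot \frac{1}{13} - - \frac{7}{3}\right) + 89 = - 32 \left(\frac{28}{13} + \frac{7}{3}\right) + 89 = \left(-32\right) \frac{175}{39} + 89 = - \frac{5600}{39} + 89 = - \frac{2129}{39}$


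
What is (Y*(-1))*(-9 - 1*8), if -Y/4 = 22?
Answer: -1496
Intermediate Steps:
Y = -88 (Y = -4*22 = -88)
(Y*(-1))*(-9 - 1*8) = (-88*(-1))*(-9 - 1*8) = 88*(-9 - 8) = 88*(-17) = -1496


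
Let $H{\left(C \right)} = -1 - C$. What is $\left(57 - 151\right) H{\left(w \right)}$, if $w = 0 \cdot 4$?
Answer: $94$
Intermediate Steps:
$w = 0$
$\left(57 - 151\right) H{\left(w \right)} = \left(57 - 151\right) \left(-1 - 0\right) = - 94 \left(-1 + 0\right) = \left(-94\right) \left(-1\right) = 94$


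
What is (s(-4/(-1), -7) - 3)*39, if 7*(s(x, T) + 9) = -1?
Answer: -3315/7 ≈ -473.57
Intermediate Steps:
s(x, T) = -64/7 (s(x, T) = -9 + (1/7)*(-1) = -9 - 1/7 = -64/7)
(s(-4/(-1), -7) - 3)*39 = (-64/7 - 3)*39 = -85/7*39 = -3315/7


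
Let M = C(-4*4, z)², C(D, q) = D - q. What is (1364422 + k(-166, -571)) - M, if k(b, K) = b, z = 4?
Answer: 1363856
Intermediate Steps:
M = 400 (M = (-4*4 - 1*4)² = (-16 - 4)² = (-20)² = 400)
(1364422 + k(-166, -571)) - M = (1364422 - 166) - 1*400 = 1364256 - 400 = 1363856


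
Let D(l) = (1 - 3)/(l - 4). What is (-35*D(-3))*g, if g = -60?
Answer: 600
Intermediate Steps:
D(l) = -2/(-4 + l)
(-35*D(-3))*g = -(-70)/(-4 - 3)*(-60) = -(-70)/(-7)*(-60) = -(-70)*(-1)/7*(-60) = -35*2/7*(-60) = -10*(-60) = 600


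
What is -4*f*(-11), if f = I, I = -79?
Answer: -3476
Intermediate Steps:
f = -79
-4*f*(-11) = -4*(-79)*(-11) = 316*(-11) = -3476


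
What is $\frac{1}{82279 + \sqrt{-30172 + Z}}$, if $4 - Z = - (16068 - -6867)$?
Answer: $\frac{82279}{6769841074} - \frac{i \sqrt{7233}}{6769841074} \approx 1.2154 \cdot 10^{-5} - 1.2563 \cdot 10^{-8} i$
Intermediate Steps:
$Z = 22939$ ($Z = 4 - - (16068 - -6867) = 4 - - (16068 + 6867) = 4 - \left(-1\right) 22935 = 4 - -22935 = 4 + 22935 = 22939$)
$\frac{1}{82279 + \sqrt{-30172 + Z}} = \frac{1}{82279 + \sqrt{-30172 + 22939}} = \frac{1}{82279 + \sqrt{-7233}} = \frac{1}{82279 + i \sqrt{7233}}$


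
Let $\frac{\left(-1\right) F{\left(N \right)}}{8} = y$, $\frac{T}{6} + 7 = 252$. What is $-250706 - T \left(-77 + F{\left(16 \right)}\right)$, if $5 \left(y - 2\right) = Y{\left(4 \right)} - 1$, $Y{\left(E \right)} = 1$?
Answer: $-113996$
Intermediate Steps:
$T = 1470$ ($T = -42 + 6 \cdot 252 = -42 + 1512 = 1470$)
$y = 2$ ($y = 2 + \frac{1 - 1}{5} = 2 + \frac{1}{5} \cdot 0 = 2 + 0 = 2$)
$F{\left(N \right)} = -16$ ($F{\left(N \right)} = \left(-8\right) 2 = -16$)
$-250706 - T \left(-77 + F{\left(16 \right)}\right) = -250706 - 1470 \left(-77 - 16\right) = -250706 - 1470 \left(-93\right) = -250706 - -136710 = -250706 + 136710 = -113996$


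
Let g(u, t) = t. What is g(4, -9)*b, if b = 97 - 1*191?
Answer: 846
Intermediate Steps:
b = -94 (b = 97 - 191 = -94)
g(4, -9)*b = -9*(-94) = 846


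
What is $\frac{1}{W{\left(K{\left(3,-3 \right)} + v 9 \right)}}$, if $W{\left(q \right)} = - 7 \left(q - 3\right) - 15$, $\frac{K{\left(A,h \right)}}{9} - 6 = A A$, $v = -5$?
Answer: $- \frac{1}{624} \approx -0.0016026$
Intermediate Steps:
$K{\left(A,h \right)} = 54 + 9 A^{2}$ ($K{\left(A,h \right)} = 54 + 9 A A = 54 + 9 A^{2}$)
$W{\left(q \right)} = 6 - 7 q$ ($W{\left(q \right)} = - 7 \left(-3 + q\right) - 15 = \left(21 - 7 q\right) - 15 = 6 - 7 q$)
$\frac{1}{W{\left(K{\left(3,-3 \right)} + v 9 \right)}} = \frac{1}{6 - 7 \left(\left(54 + 9 \cdot 3^{2}\right) - 45\right)} = \frac{1}{6 - 7 \left(\left(54 + 9 \cdot 9\right) - 45\right)} = \frac{1}{6 - 7 \left(\left(54 + 81\right) - 45\right)} = \frac{1}{6 - 7 \left(135 - 45\right)} = \frac{1}{6 - 630} = \frac{1}{-624} = - \frac{1}{624}$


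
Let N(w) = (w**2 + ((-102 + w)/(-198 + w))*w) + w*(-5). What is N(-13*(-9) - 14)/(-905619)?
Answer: -319609/28677935 ≈ -0.011145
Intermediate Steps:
N(w) = w**2 - 5*w + w*(-102 + w)/(-198 + w) (N(w) = (w**2 + ((-102 + w)/(-198 + w))*w) - 5*w = (w**2 + w*(-102 + w)/(-198 + w)) - 5*w = w**2 - 5*w + w*(-102 + w)/(-198 + w))
N(-13*(-9) - 14)/(-905619) = ((-13*(-9) - 14)*(888 + (-13*(-9) - 14)**2 - 202*(-13*(-9) - 14))/(-198 + (-13*(-9) - 14)))/(-905619) = ((117 - 14)*(888 + (117 - 14)**2 - 202*(117 - 14))/(-198 + (117 - 14)))*(-1/905619) = (103*(888 + 103**2 - 202*103)/(-198 + 103))*(-1/905619) = (103*(888 + 10609 - 20806)/(-95))*(-1/905619) = (103*(-1/95)*(-9309))*(-1/905619) = (958827/95)*(-1/905619) = -319609/28677935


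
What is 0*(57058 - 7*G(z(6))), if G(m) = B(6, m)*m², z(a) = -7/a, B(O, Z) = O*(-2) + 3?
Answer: 0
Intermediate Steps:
B(O, Z) = 3 - 2*O (B(O, Z) = -2*O + 3 = 3 - 2*O)
G(m) = -9*m² (G(m) = (3 - 2*6)*m² = (3 - 12)*m² = -9*m²)
0*(57058 - 7*G(z(6))) = 0*(57058 - 7*(-9*(-7/6)²)) = 0*(57058 - 7*(-9*49/36)) = 0*(57058 - 7*(-49)/4) = 0*(57058 - 1*(-343/4)) = 0*(57058 + 343/4) = 0*(228575/4) = 0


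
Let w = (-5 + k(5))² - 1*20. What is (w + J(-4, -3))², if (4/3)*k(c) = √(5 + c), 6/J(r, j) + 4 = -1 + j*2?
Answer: 5142769/7744 - 13305*√10/88 ≈ 185.98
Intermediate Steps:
J(r, j) = 6/(-5 + 2*j) (J(r, j) = 6/(-4 + (-1 + j*2)) = 6/(-4 + (-1 + 2*j)) = 6/(-5 + 2*j))
k(c) = 3*√(5 + c)/4
w = -20 + (-5 + 3*√10/4)² (w = (-5 + 3*√(5 + 5)/4)² - 1*20 = (-5 + 3*√10/4)² - 20 = -20 + (-5 + 3*√10/4)² ≈ -13.092)
(w + J(-4, -3))² = ((85/8 - 15*√10/2) + 6/(-5 + 2*(-3)))² = ((85/8 - 15*√10/2) + 6/(-5 - 6))² = ((85/8 - 15*√10/2) + 6/(-11))² = ((85/8 - 15*√10/2) + 6*(-1/11))² = ((85/8 - 15*√10/2) - 6/11)² = (887/88 - 15*√10/2)²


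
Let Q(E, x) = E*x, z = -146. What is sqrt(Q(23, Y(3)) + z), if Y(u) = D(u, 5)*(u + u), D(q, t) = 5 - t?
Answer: I*sqrt(146) ≈ 12.083*I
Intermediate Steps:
Y(u) = 0 (Y(u) = (5 - 1*5)*(u + u) = (5 - 5)*(2*u) = 0*(2*u) = 0)
sqrt(Q(23, Y(3)) + z) = sqrt(23*0 - 146) = sqrt(0 - 146) = sqrt(-146) = I*sqrt(146)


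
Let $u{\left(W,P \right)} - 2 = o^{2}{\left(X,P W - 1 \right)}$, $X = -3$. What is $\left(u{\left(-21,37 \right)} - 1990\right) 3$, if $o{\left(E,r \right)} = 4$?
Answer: $-5916$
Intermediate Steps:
$u{\left(W,P \right)} = 18$ ($u{\left(W,P \right)} = 2 + 4^{2} = 2 + 16 = 18$)
$\left(u{\left(-21,37 \right)} - 1990\right) 3 = \left(18 - 1990\right) 3 = \left(-1972\right) 3 = -5916$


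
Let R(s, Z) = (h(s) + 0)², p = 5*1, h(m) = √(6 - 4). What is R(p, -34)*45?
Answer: 90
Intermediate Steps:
h(m) = √2
p = 5
R(s, Z) = 2 (R(s, Z) = (√2 + 0)² = (√2)² = 2)
R(p, -34)*45 = 2*45 = 90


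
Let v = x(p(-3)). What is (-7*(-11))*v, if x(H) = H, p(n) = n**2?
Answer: 693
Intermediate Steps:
v = 9 (v = (-3)**2 = 9)
(-7*(-11))*v = -7*(-11)*9 = 77*9 = 693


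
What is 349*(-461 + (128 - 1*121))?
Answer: -158446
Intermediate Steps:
349*(-461 + (128 - 1*121)) = 349*(-461 + (128 - 121)) = 349*(-461 + 7) = 349*(-454) = -158446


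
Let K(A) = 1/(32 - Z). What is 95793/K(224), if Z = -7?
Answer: 3735927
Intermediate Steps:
K(A) = 1/39 (K(A) = 1/(32 - 1*(-7)) = 1/(32 + 7) = 1/39)
95793/K(224) = 95793/(1/39) = 95793*39 = 3735927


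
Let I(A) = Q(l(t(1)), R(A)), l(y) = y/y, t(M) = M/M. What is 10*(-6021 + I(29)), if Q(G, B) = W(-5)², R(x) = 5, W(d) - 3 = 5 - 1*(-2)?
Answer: -59210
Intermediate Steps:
t(M) = 1
W(d) = 10 (W(d) = 3 + (5 - 1*(-2)) = 3 + (5 + 2) = 3 + 7 = 10)
l(y) = 1
Q(G, B) = 100 (Q(G, B) = 10² = 100)
I(A) = 100
10*(-6021 + I(29)) = 10*(-6021 + 100) = 10*(-5921) = -59210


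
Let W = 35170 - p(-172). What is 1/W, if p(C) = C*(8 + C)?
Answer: 1/6962 ≈ 0.00014364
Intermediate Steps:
W = 6962 (W = 35170 - (-172)*(8 - 172) = 35170 - (-172)*(-164) = 35170 - 1*28208 = 35170 - 28208 = 6962)
1/W = 1/6962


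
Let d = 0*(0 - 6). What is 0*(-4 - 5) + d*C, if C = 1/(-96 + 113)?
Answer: 0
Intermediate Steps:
d = 0 (d = 0*(-6) = 0)
C = 1/17 ≈ 0.058824
0*(-4 - 5) + d*C = 0*(-4 - 5) + 0*(1/17) = 0*(-9) + 0 = 0 + 0 = 0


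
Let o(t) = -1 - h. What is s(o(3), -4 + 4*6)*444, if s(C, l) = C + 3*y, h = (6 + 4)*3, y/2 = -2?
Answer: -19092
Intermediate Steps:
y = -4 (y = 2*(-2) = -4)
h = 30 (h = 10*3 = 30)
o(t) = -31 (o(t) = -1 - 1*30 = -1 - 30 = -31)
s(C, l) = -12 + C (s(C, l) = C + 3*(-4) = C - 12 = -12 + C)
s(o(3), -4 + 4*6)*444 = (-12 - 31)*444 = -43*444 = -19092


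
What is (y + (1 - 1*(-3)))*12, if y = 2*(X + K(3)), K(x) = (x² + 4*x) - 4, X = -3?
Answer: 384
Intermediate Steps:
K(x) = -4 + x² + 4*x
y = 28 (y = 2*(-3 + (-4 + 3² + 4*3)) = 2*(-3 + (-4 + 9 + 12)) = 2*(-3 + 17) = 2*14 = 28)
(y + (1 - 1*(-3)))*12 = (28 + (1 - 1*(-3)))*12 = (28 + (1 + 3))*12 = (28 + 4)*12 = 32*12 = 384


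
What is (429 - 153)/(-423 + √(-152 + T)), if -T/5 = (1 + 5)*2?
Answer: -116748/179141 - 552*I*√53/179141 ≈ -0.65171 - 0.022433*I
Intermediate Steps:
T = -60 (T = -5*(1 + 5)*2 = -30*2 = -5*12 = -60)
(429 - 153)/(-423 + √(-152 + T)) = (429 - 153)/(-423 + √(-152 - 60)) = 276/(-423 + √(-212)) = 276/(-423 + 2*I*√53)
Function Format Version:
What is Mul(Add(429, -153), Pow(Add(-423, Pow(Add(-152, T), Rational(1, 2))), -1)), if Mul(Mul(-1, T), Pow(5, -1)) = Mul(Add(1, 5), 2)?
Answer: Add(Rational(-116748, 179141), Mul(Rational(-552, 179141), I, Pow(53, Rational(1, 2)))) ≈ Add(-0.65171, Mul(-0.022433, I))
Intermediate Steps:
T = -60 (T = Mul(-5, Mul(Add(1, 5), 2)) = Mul(-5, Mul(6, 2)) = Mul(-5, 12) = -60)
Mul(Add(429, -153), Pow(Add(-423, Pow(Add(-152, T), Rational(1, 2))), -1)) = Mul(Add(429, -153), Pow(Add(-423, Pow(Add(-152, -60), Rational(1, 2))), -1)) = Mul(276, Pow(Add(-423, Pow(-212, Rational(1, 2))), -1)) = Mul(276, Pow(Add(-423, Mul(2, I, Pow(53, Rational(1, 2)))), -1))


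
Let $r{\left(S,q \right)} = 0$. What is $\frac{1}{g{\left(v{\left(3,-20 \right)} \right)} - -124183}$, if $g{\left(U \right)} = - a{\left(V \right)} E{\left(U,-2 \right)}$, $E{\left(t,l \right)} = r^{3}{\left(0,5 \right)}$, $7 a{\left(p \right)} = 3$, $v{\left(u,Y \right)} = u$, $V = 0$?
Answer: $\frac{1}{124183} \approx 8.0526 \cdot 10^{-6}$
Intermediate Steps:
$a{\left(p \right)} = \frac{3}{7}$ ($a{\left(p \right)} = \frac{1}{7} \cdot 3 = \frac{3}{7}$)
$E{\left(t,l \right)} = 0$ ($E{\left(t,l \right)} = 0^{3} = 0$)
$g{\left(U \right)} = 0$ ($g{\left(U \right)} = \left(-1\right) \frac{3}{7} \cdot 0 = \left(- \frac{3}{7}\right) 0 = 0$)
$\frac{1}{g{\left(v{\left(3,-20 \right)} \right)} - -124183} = \frac{1}{0 - -124183} = \frac{1}{0 + 124183} = \frac{1}{124183}$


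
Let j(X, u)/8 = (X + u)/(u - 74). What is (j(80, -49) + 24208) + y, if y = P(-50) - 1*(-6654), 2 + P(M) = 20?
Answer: 3797992/123 ≈ 30878.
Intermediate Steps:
j(X, u) = 8*(X + u)/(-74 + u) (j(X, u) = 8*((X + u)/(u - 74)) = 8*((X + u)/(-74 + u)) = 8*(X + u)/(-74 + u))
P(M) = 18 (P(M) = -2 + 20 = 18)
y = 6672 (y = 18 - 1*(-6654) = 18 + 6654 = 6672)
(j(80, -49) + 24208) + y = (8*(80 - 49)/(-74 - 49) + 24208) + 6672 = (8*31/(-123) + 24208) + 6672 = (8*(-1/123)*31 + 24208) + 6672 = (-248/123 + 24208) + 6672 = 2977336/123 + 6672 = 3797992/123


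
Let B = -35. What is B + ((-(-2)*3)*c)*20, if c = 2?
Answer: 205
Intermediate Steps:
B + ((-(-2)*3)*c)*20 = -35 + (-(-2)*3*2)*20 = -35 + (-2*(-3)*2)*20 = -35 + (6*2)*20 = -35 + 12*20 = -35 + 240 = 205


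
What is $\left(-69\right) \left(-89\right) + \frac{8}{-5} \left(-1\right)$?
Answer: $\frac{30713}{5} \approx 6142.6$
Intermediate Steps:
$\left(-69\right) \left(-89\right) + \frac{8}{-5} \left(-1\right) = 6141 + 8 \left(- \frac{1}{5}\right) \left(-1\right) = 6141 - - \frac{8}{5} = 6141 + \frac{8}{5} = \frac{30713}{5}$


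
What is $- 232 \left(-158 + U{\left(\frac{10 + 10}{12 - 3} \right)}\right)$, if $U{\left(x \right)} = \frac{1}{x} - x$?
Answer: $\frac{1668022}{45} \approx 37067.0$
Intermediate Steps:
$- 232 \left(-158 + U{\left(\frac{10 + 10}{12 - 3} \right)}\right) = - 232 \left(-158 - \left(- \frac{12 - 3}{10 + 10} + \frac{10 + 10}{12 - 3}\right)\right) = - 232 \left(-158 + \left(\frac{1}{20 \cdot \frac{1}{9}} - \frac{20}{9}\right)\right) = - 232 \left(-158 + \left(\frac{1}{20 \cdot \frac{1}{9}} - 20 \cdot \frac{1}{9}\right)\right) = - 232 \left(-158 + \left(\frac{1}{\frac{20}{9}} - \frac{20}{9}\right)\right) = - 232 \left(-158 + \left(\frac{9}{20} - \frac{20}{9}\right)\right) = - 232 \left(-158 - \frac{319}{180}\right) = \left(-232\right) \left(- \frac{28759}{180}\right) = \frac{1668022}{45}$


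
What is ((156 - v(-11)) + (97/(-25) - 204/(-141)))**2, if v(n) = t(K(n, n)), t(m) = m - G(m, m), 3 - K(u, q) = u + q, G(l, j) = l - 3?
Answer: 31299271056/1380625 ≈ 22670.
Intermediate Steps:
G(l, j) = -3 + l
K(u, q) = 3 - q - u (K(u, q) = 3 - (u + q) = 3 - (q + u) = 3 + (-q - u) = 3 - q - u)
t(m) = 3 (t(m) = m - (-3 + m) = m + (3 - m) = 3)
v(n) = 3
((156 - v(-11)) + (97/(-25) - 204/(-141)))**2 = ((156 - 1*3) + (97/(-25) - 204/(-141)))**2 = ((156 - 3) + (97*(-1/25) - 204*(-1/141)))**2 = (153 + (-97/25 + 68/47))**2 = (153 - 2859/1175)**2 = (176916/1175)**2 = 31299271056/1380625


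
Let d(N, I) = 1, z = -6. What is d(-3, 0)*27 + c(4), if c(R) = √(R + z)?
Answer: 27 + I*√2 ≈ 27.0 + 1.4142*I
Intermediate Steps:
c(R) = √(-6 + R) (c(R) = √(R - 6) = √(-6 + R))
d(-3, 0)*27 + c(4) = 1*27 + √(-6 + 4) = 27 + √(-2) = 27 + I*√2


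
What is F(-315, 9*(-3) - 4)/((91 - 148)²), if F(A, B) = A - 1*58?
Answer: -373/3249 ≈ -0.11480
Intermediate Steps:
F(A, B) = -58 + A (F(A, B) = A - 58 = -58 + A)
F(-315, 9*(-3) - 4)/((91 - 148)²) = (-58 - 315)/((91 - 148)²) = -373/((-57)²) = -373/3249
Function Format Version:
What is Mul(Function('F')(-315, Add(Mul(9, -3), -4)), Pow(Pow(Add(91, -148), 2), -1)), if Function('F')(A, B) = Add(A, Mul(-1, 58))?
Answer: Rational(-373, 3249) ≈ -0.11480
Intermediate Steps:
Function('F')(A, B) = Add(-58, A) (Function('F')(A, B) = Add(A, -58) = Add(-58, A))
Mul(Function('F')(-315, Add(Mul(9, -3), -4)), Pow(Pow(Add(91, -148), 2), -1)) = Mul(Add(-58, -315), Pow(Pow(Add(91, -148), 2), -1)) = Mul(-373, Pow(Pow(-57, 2), -1)) = Mul(-373, Pow(3249, -1)) = Mul(-373, Rational(1, 3249)) = Rational(-373, 3249)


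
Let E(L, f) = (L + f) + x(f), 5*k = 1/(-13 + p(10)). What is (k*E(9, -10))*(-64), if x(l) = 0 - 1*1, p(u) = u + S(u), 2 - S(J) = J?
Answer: -128/55 ≈ -2.3273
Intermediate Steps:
S(J) = 2 - J
p(u) = 2 (p(u) = u + (2 - u) = 2)
x(l) = -1 (x(l) = 0 - 1 = -1)
k = -1/55 (k = 1/(5*(-13 + 2)) = (1/5)/(-11) = (1/5)*(-1/11) = -1/55 ≈ -0.018182)
E(L, f) = -1 + L + f (E(L, f) = (L + f) - 1 = -1 + L + f)
(k*E(9, -10))*(-64) = -(-1 + 9 - 10)/55*(-64) = -1/55*(-2)*(-64) = (2/55)*(-64) = -128/55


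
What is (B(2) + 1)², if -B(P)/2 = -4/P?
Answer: 25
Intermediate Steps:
B(P) = 8/P (B(P) = -(-8)/P = 8/P)
(B(2) + 1)² = (8/2 + 1)² = (8*(½) + 1)² = (4 + 1)² = 5² = 25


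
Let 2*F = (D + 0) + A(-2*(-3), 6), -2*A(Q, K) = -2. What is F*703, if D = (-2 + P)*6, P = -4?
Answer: -24605/2 ≈ -12303.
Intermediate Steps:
A(Q, K) = 1 (A(Q, K) = -½*(-2) = 1)
D = -36 (D = (-2 - 4)*6 = -6*6 = -36)
F = -35/2 (F = ((-36 + 0) + 1)/2 = (-36 + 1)/2 = (½)*(-35) = -35/2 ≈ -17.500)
F*703 = -35/2*703 = -24605/2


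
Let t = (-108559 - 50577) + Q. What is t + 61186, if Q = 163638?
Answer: 65688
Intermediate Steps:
t = 4502 (t = (-108559 - 50577) + 163638 = -159136 + 163638 = 4502)
t + 61186 = 4502 + 61186 = 65688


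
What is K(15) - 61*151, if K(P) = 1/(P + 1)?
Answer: -147375/16 ≈ -9210.9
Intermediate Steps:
K(P) = 1/(1 + P)
K(15) - 61*151 = 1/(1 + 15) - 61*151 = 1/16 - 9211 = -147375/16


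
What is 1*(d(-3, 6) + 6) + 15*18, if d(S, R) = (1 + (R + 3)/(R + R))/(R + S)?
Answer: 3319/12 ≈ 276.58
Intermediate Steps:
d(S, R) = (1 + (3 + R)/(2*R))/(R + S) (d(S, R) = (1 + (3 + R)/((2*R)))/(R + S) = (1 + (3 + R)*(1/(2*R)))/(R + S) = (1 + (3 + R)/(2*R))/(R + S))
1*(d(-3, 6) + 6) + 15*18 = 1*((3/2)*(1 + 6)/(6*(6 - 3)) + 6) + 15*18 = 1*((3/2)*(⅙)*7/3 + 6) + 270 = 1*((3/2)*(⅙)*(⅓)*7 + 6) + 270 = 1*(7/12 + 6) + 270 = 1*(79/12) + 270 = 79/12 + 270 = 3319/12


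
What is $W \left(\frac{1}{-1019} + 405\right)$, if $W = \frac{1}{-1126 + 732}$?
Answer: $- \frac{206347}{200743} \approx -1.0279$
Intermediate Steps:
$W = - \frac{1}{394}$ ($W = \frac{1}{-394} = - \frac{1}{394} \approx -0.0025381$)
$W \left(\frac{1}{-1019} + 405\right) = - \frac{\frac{1}{-1019} + 405}{394} = - \frac{- \frac{1}{1019} + 405}{394} = \left(- \frac{1}{394}\right) \frac{412694}{1019} = - \frac{206347}{200743}$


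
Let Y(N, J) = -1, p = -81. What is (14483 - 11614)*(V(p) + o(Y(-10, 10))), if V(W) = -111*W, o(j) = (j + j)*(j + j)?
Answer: 25806655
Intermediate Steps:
o(j) = 4*j**2 (o(j) = (2*j)*(2*j) = 4*j**2)
(14483 - 11614)*(V(p) + o(Y(-10, 10))) = (14483 - 11614)*(-111*(-81) + 4*(-1)**2) = 2869*(8991 + 4*1) = 2869*(8991 + 4) = 2869*8995 = 25806655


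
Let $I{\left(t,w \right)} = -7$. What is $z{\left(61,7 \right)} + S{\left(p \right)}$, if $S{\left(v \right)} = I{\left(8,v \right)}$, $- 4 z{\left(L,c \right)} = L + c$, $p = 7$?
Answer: $-24$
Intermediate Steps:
$z{\left(L,c \right)} = - \frac{L}{4} - \frac{c}{4}$ ($z{\left(L,c \right)} = - \frac{L + c}{4} = - \frac{L}{4} - \frac{c}{4}$)
$S{\left(v \right)} = -7$
$z{\left(61,7 \right)} + S{\left(p \right)} = \left(\left(- \frac{1}{4}\right) 61 - \frac{7}{4}\right) - 7 = \left(- \frac{61}{4} - \frac{7}{4}\right) - 7 = -17 - 7 = -24$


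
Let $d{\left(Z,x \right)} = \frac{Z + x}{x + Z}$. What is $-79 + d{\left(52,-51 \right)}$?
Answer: $-78$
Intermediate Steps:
$d{\left(Z,x \right)} = 1$ ($d{\left(Z,x \right)} = \frac{Z + x}{Z + x} = 1$)
$-79 + d{\left(52,-51 \right)} = -79 + 1 = -78$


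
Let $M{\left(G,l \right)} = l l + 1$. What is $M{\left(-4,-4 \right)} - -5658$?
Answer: $5675$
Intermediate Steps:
$M{\left(G,l \right)} = 1 + l^{2}$ ($M{\left(G,l \right)} = l^{2} + 1 = 1 + l^{2}$)
$M{\left(-4,-4 \right)} - -5658 = \left(1 + \left(-4\right)^{2}\right) - -5658 = \left(1 + 16\right) + 5658 = 17 + 5658 = 5675$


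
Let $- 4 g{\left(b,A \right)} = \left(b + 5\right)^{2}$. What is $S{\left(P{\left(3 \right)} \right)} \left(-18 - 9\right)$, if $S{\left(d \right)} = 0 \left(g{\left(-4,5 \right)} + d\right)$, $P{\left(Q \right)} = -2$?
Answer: $0$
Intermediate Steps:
$g{\left(b,A \right)} = - \frac{\left(5 + b\right)^{2}}{4}$ ($g{\left(b,A \right)} = - \frac{\left(b + 5\right)^{2}}{4} = - \frac{\left(5 + b\right)^{2}}{4}$)
$S{\left(d \right)} = 0$ ($S{\left(d \right)} = 0 \left(- \frac{\left(5 - 4\right)^{2}}{4} + d\right) = 0 \left(- \frac{1^{2}}{4} + d\right) = 0 \left(\left(- \frac{1}{4}\right) 1 + d\right) = 0 \left(- \frac{1}{4} + d\right) = 0$)
$S{\left(P{\left(3 \right)} \right)} \left(-18 - 9\right) = 0 \left(-18 - 9\right) = 0 \left(-27\right) = 0$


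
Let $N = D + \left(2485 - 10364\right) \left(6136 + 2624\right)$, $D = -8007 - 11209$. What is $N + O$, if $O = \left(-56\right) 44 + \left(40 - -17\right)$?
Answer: $-69041663$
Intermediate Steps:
$D = -19216$ ($D = -8007 - 11209 = -19216$)
$O = -2407$ ($O = -2464 + \left(40 + 17\right) = -2464 + 57 = -2407$)
$N = -69039256$ ($N = -19216 + \left(2485 - 10364\right) \left(6136 + 2624\right) = -19216 - 69020040 = -69039256$)
$N + O = -69039256 - 2407 = -69041663$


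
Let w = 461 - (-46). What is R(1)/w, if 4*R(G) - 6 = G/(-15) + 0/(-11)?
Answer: 89/30420 ≈ 0.0029257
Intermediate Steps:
w = 507 (w = 461 - 1*(-46) = 461 + 46 = 507)
R(G) = 3/2 - G/60 (R(G) = 3/2 + (G/(-15) + 0/(-11))/4 = 3/2 + (G*(-1/15) + 0*(-1/11))/4 = 3/2 + (-G/15 + 0)/4 = 3/2 + (-G/15)/4 = 3/2 - G/60)
R(1)/w = (3/2 - 1/60*1)/507 = (3/2 - 1/60)*(1/507) = (89/60)*(1/507) = 89/30420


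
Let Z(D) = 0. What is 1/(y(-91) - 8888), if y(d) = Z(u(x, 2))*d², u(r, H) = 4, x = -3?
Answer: -1/8888 ≈ -0.00011251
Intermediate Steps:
y(d) = 0 (y(d) = 0*d² = 0)
1/(y(-91) - 8888) = 1/(0 - 8888) = 1/(-8888) = -1/8888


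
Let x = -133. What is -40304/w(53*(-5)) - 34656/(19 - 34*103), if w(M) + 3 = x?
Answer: 6045502/19737 ≈ 306.30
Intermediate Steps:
w(M) = -136 (w(M) = -3 - 133 = -136)
-40304/w(53*(-5)) - 34656/(19 - 34*103) = -40304/(-136) - 34656/(19 - 34*103) = -40304*(-1/136) - 34656/(19 - 3502) = 5038/17 - 34656/(-3483) = 5038/17 - 34656*(-1/3483) = 5038/17 + 11552/1161 = 6045502/19737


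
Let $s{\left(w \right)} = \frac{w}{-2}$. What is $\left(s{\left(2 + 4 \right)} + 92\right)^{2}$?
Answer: $7921$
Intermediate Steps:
$s{\left(w \right)} = - \frac{w}{2}$ ($s{\left(w \right)} = w \left(- \frac{1}{2}\right) = - \frac{w}{2}$)
$\left(s{\left(2 + 4 \right)} + 92\right)^{2} = \left(- \frac{2 + 4}{2} + 92\right)^{2} = \left(\left(- \frac{1}{2}\right) 6 + 92\right)^{2} = \left(-3 + 92\right)^{2} = 89^{2} = 7921$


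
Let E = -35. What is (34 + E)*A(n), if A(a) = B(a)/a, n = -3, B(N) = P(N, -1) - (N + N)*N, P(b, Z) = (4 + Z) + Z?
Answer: -16/3 ≈ -5.3333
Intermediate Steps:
P(b, Z) = 4 + 2*Z
B(N) = 2 - 2*N² (B(N) = (4 + 2*(-1)) - (N + N)*N = (4 - 2) - 2*N*N = 2 - 2*N²)
A(a) = (2 - 2*a²)/a
(34 + E)*A(n) = (34 - 35)*(-2*(-3) + 2/(-3)) = -(6 + 2*(-⅓)) = -(6 - ⅔) = -1*16/3 = -16/3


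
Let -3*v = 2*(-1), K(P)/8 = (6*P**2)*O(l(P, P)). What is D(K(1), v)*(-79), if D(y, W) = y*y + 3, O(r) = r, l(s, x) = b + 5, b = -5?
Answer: -237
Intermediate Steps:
l(s, x) = 0 (l(s, x) = -5 + 5 = 0)
K(P) = 0 (K(P) = 8*((6*P**2)*0) = 8*0 = 0)
v = 2/3 (v = -2*(-1)/3 = -1/3*(-2) = 2/3 ≈ 0.66667)
D(y, W) = 3 + y**2 (D(y, W) = y**2 + 3 = 3 + y**2)
D(K(1), v)*(-79) = (3 + 0**2)*(-79) = (3 + 0)*(-79) = 3*(-79) = -237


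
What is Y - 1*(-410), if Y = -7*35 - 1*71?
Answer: 94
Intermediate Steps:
Y = -316 (Y = -245 - 71 = -316)
Y - 1*(-410) = -316 - 1*(-410) = -316 + 410 = 94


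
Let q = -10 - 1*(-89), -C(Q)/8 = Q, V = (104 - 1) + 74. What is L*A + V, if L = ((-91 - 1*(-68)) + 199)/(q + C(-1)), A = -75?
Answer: 733/29 ≈ 25.276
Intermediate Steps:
V = 177 (V = 103 + 74 = 177)
C(Q) = -8*Q
q = 79 (q = -10 + 89 = 79)
L = 176/87 (L = ((-91 - 1*(-68)) + 199)/(79 - 8*(-1)) = ((-91 + 68) + 199)/(79 + 8) = (-23 + 199)/87 = 176*(1/87) = 176/87 ≈ 2.0230)
L*A + V = (176/87)*(-75) + 177 = -4400/29 + 177 = 733/29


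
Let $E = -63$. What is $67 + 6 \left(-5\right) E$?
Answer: $1957$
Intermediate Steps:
$67 + 6 \left(-5\right) E = 67 + 6 \left(-5\right) \left(-63\right) = 67 - -1890 = 67 + 1890 = 1957$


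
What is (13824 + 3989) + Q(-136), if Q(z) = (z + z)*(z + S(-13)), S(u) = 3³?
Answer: 47461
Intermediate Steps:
S(u) = 27
Q(z) = 2*z*(27 + z) (Q(z) = (z + z)*(z + 27) = (2*z)*(27 + z) = 2*z*(27 + z))
(13824 + 3989) + Q(-136) = (13824 + 3989) + 2*(-136)*(27 - 136) = 17813 + 2*(-136)*(-109) = 17813 + 29648 = 47461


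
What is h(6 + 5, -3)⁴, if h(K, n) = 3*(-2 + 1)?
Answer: 81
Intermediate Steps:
h(K, n) = -3 (h(K, n) = 3*(-1) = -3)
h(6 + 5, -3)⁴ = (-3)⁴ = 81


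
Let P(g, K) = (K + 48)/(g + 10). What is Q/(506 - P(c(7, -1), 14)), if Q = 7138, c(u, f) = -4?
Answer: 21414/1487 ≈ 14.401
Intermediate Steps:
P(g, K) = (48 + K)/(10 + g)
Q/(506 - P(c(7, -1), 14)) = 7138/(506 - (48 + 14)/(10 - 4)) = 7138/(506 - 62/6) = 7138/(506 - 1*31/3) = 7138/(506 - 31/3) = 7138/(1487/3) = 7138*(3/1487) = 21414/1487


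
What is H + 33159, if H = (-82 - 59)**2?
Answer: 53040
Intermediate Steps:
H = 19881 (H = (-141)**2 = 19881)
H + 33159 = 19881 + 33159 = 53040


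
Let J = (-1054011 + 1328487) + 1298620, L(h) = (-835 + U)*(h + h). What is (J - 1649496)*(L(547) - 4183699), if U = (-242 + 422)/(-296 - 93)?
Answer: 151501462892400/389 ≈ 3.8946e+11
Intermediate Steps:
U = -180/389 (U = 180/(-389) = 180*(-1/389) = -180/389 ≈ -0.46272)
L(h) = -649990*h/389 (L(h) = (-835 - 180/389)*(h + h) = -649990*h/389)
J = 1573096 (J = 274476 + 1298620 = 1573096)
(J - 1649496)*(L(547) - 4183699) = (1573096 - 1649496)*(-649990/389*547 - 4183699) = -76400*(-355544530/389 - 4183699) = -76400*(-1983003441/389) = 151501462892400/389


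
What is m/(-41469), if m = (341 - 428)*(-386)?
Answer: -11194/13823 ≈ -0.80981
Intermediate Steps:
m = 33582 (m = -87*(-386) = 33582)
m/(-41469) = 33582/(-41469) = 33582*(-1/41469) = -11194/13823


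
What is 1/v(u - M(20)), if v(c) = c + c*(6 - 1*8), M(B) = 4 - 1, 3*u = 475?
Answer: -3/466 ≈ -0.0064378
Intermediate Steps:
u = 475/3 (u = (⅓)*475 = 475/3 ≈ 158.33)
M(B) = 3
v(c) = -c (v(c) = c + c*(6 - 8) = c + c*(-2) = c - 2*c = -c)
1/v(u - M(20)) = 1/(-(475/3 - 1*3)) = 1/(-(475/3 - 3)) = 1/(-1*466/3) = 1/(-466/3) = -3/466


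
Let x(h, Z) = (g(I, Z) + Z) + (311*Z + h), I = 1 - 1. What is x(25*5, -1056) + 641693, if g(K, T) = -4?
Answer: 312342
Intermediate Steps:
I = 0
x(h, Z) = -4 + h + 312*Z (x(h, Z) = (-4 + Z) + (311*Z + h) = (-4 + Z) + (h + 311*Z) = -4 + h + 312*Z)
x(25*5, -1056) + 641693 = (-4 + 25*5 + 312*(-1056)) + 641693 = (-4 + 125 - 329472) + 641693 = -329351 + 641693 = 312342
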